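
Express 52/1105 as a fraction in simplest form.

52 = 2^2 × 13
1105 = 5 × 13 × 17
gcd(52, 1105) = 13.
Divide numerator and denominator by 13: 52/1105 = 4/85.

4/85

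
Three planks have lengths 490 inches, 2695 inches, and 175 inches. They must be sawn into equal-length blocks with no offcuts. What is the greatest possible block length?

This is the greatest common divisor of 490, 2695, and 175.
490 = 2 × 5 × 7^2
2695 = 5 × 7^2 × 11
175 = 5^2 × 7
gcd(490, 2695, 175) = 5 × 7 = 35.

35 inches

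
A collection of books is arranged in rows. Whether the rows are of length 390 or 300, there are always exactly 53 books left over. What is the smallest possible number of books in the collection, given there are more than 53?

3953

N − 53 must be a common multiple of 390 and 300.
390 = 2 × 3 × 5 × 13
300 = 2^2 × 3 × 5^2
LCM(390, 300) = 2^2 × 3 × 5^2 × 13 = 3900.
Smallest N > 53 is LCM + 53 = 3900 + 53 = 3953.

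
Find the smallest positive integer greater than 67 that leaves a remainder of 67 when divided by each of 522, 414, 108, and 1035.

360247

N − 67 must be a common multiple of 522, 414, 108, and 1035.
522 = 2 × 3^2 × 29
414 = 2 × 3^2 × 23
108 = 2^2 × 3^3
1035 = 3^2 × 5 × 23
LCM(522, 414, 108, 1035) = 2^2 × 3^3 × 5 × 23 × 29 = 360180.
Smallest N > 67 is LCM + 67 = 360180 + 67 = 360247.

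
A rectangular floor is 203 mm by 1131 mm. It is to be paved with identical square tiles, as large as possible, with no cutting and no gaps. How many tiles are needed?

Tile side = gcd(203, 1131).
203 = 7 × 29
1131 = 3 × 13 × 29
gcd(203, 1131) = 29.
Tiles: (203/29) × (1131/29) = 7 × 39 = 273.

273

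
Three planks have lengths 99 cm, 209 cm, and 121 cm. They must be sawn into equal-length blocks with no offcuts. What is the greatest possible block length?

11 cm

The block length must divide every plank, so the greatest is gcd(99, 209, 121).
99 = 3^2 × 11
209 = 11 × 19
121 = 11^2
gcd(99, 209, 121) = 11.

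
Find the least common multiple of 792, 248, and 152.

792 = 2^3 × 3^2 × 11
248 = 2^3 × 31
152 = 2^3 × 19
LCM(792, 248, 152) = 2^3 × 3^2 × 11 × 19 × 31 = 466488.

466488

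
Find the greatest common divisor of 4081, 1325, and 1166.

53

4081 = 7 × 11 × 53
1325 = 5^2 × 53
1166 = 2 × 11 × 53
gcd(4081, 1325, 1166) = 53.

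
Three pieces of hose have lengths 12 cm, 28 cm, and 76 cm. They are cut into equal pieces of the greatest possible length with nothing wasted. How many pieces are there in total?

29

Piece length = gcd(12, 28, 76).
12 = 2^2 × 3
28 = 2^2 × 7
76 = 2^2 × 19
gcd(12, 28, 76) = 2^2 = 4.
Total pieces = 12/4 + 28/4 + 76/4 = 3 + 7 + 19 = 29.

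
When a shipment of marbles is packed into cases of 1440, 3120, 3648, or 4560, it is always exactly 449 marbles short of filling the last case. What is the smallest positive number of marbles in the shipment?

710911

Being 449 short of a full case of size k means N ≡ −449 (mod k), i.e. N + 449 is a multiple of each size.
1440 = 2^5 × 3^2 × 5
3120 = 2^4 × 3 × 5 × 13
3648 = 2^6 × 3 × 19
4560 = 2^4 × 3 × 5 × 19
LCM(1440, 3120, 3648, 4560) = 2^6 × 3^2 × 5 × 13 × 19 = 711360.
Smallest positive N is 711360 − 449 = 710911.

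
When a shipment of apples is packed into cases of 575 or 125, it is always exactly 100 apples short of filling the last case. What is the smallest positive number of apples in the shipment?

2775

Being 100 short of a full case of size k means N ≡ −100 (mod k), i.e. N + 100 is a multiple of each size.
575 = 5^2 × 23
125 = 5^3
LCM(575, 125) = 5^3 × 23 = 2875.
Smallest positive N is 2875 − 100 = 2775.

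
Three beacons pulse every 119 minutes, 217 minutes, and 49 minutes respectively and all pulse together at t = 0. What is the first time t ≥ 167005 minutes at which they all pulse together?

180761 minutes

Joint pulses occur at multiples of LCM(119, 217, 49).
119 = 7 × 17
217 = 7 × 31
49 = 7^2
LCM(119, 217, 49) = 7^2 × 17 × 31 = 25823.
Smallest multiple of 25823 that is ≥ 167005: ⌈167005/25823⌉ × 25823 = 7 × 25823 = 180761.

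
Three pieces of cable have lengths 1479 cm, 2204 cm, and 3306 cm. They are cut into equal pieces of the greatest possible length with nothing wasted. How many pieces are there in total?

241

Piece length = gcd(1479, 2204, 3306).
1479 = 3 × 17 × 29
2204 = 2^2 × 19 × 29
3306 = 2 × 3 × 19 × 29
gcd(1479, 2204, 3306) = 29.
Total pieces = 1479/29 + 2204/29 + 3306/29 = 51 + 76 + 114 = 241.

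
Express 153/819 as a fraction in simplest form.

17/91

153 = 3^2 × 17
819 = 3^2 × 7 × 13
gcd(153, 819) = 3^2 = 9.
Divide numerator and denominator by 9: 153/819 = 17/91.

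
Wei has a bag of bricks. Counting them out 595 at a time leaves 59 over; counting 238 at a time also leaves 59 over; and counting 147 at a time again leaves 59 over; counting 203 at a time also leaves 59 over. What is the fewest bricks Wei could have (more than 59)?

N − 59 must be a common multiple of 595, 238, 147, and 203.
595 = 5 × 7 × 17
238 = 2 × 7 × 17
147 = 3 × 7^2
203 = 7 × 29
LCM(595, 238, 147, 203) = 2 × 3 × 5 × 7^2 × 17 × 29 = 724710.
Smallest N > 59 is LCM + 59 = 724710 + 59 = 724769.

724769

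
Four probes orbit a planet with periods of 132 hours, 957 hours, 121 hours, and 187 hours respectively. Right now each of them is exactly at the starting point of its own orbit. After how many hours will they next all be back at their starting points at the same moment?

We need the least common multiple of the intervals.
132 = 2^2 × 3 × 11
957 = 3 × 11 × 29
121 = 11^2
187 = 11 × 17
LCM(132, 957, 121, 187) = 2^2 × 3 × 11^2 × 17 × 29 = 715836.

715836 hours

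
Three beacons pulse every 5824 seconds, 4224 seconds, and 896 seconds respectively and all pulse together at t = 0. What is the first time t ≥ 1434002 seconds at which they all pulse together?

Joint pulses occur at multiples of LCM(5824, 4224, 896).
5824 = 2^6 × 7 × 13
4224 = 2^7 × 3 × 11
896 = 2^7 × 7
LCM(5824, 4224, 896) = 2^7 × 3 × 7 × 11 × 13 = 384384.
Smallest multiple of 384384 that is ≥ 1434002: ⌈1434002/384384⌉ × 384384 = 4 × 384384 = 1537536.

1537536 seconds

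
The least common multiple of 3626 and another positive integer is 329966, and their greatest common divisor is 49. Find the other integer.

gcd × lcm = product of the two integers, so the other integer is (49 × 329966) / 3626 = 4459.

4459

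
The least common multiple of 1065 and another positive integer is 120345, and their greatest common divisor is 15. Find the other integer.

gcd × lcm = product of the two integers, so the other integer is (15 × 120345) / 1065 = 1695.

1695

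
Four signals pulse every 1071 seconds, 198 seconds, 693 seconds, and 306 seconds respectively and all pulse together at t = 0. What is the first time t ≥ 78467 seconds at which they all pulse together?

94248 seconds

Joint pulses occur at multiples of LCM(1071, 198, 693, 306).
1071 = 3^2 × 7 × 17
198 = 2 × 3^2 × 11
693 = 3^2 × 7 × 11
306 = 2 × 3^2 × 17
LCM(1071, 198, 693, 306) = 2 × 3^2 × 7 × 11 × 17 = 23562.
Smallest multiple of 23562 that is ≥ 78467: ⌈78467/23562⌉ × 23562 = 4 × 23562 = 94248.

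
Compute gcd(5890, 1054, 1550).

5890 = 2 × 5 × 19 × 31
1054 = 2 × 17 × 31
1550 = 2 × 5^2 × 31
gcd(5890, 1054, 1550) = 2 × 31 = 62.

62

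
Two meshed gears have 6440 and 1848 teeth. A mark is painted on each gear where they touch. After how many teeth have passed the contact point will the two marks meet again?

They coincide at every common multiple of the periods; the first is the LCM.
6440 = 2^3 × 5 × 7 × 23
1848 = 2^3 × 3 × 7 × 11
LCM(6440, 1848) = 2^3 × 3 × 5 × 7 × 11 × 23 = 212520.

212520 teeth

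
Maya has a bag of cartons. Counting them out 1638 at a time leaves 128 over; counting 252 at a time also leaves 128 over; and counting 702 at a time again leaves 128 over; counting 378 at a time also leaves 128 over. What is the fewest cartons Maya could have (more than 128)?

9956

N − 128 must be a common multiple of 1638, 252, 702, and 378.
1638 = 2 × 3^2 × 7 × 13
252 = 2^2 × 3^2 × 7
702 = 2 × 3^3 × 13
378 = 2 × 3^3 × 7
LCM(1638, 252, 702, 378) = 2^2 × 3^3 × 7 × 13 = 9828.
Smallest N > 128 is LCM + 128 = 9828 + 128 = 9956.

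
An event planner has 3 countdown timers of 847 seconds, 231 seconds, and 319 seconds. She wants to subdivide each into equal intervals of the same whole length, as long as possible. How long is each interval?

11 seconds

The interval must divide each timer length; the longest such is the gcd.
847 = 7 × 11^2
231 = 3 × 7 × 11
319 = 11 × 29
gcd(847, 231, 319) = 11.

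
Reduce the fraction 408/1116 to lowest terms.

34/93

408 = 2^3 × 3 × 17
1116 = 2^2 × 3^2 × 31
gcd(408, 1116) = 2^2 × 3 = 12.
Divide numerator and denominator by 12: 408/1116 = 34/93.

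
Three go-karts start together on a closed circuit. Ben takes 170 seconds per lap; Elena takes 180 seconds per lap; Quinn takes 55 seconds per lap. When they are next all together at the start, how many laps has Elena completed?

187 laps

They are all back at their starting positions together after one LCM of the periods.
170 = 2 × 5 × 17
180 = 2^2 × 3^2 × 5
55 = 5 × 11
LCM(170, 180, 55) = 2^2 × 3^2 × 5 × 11 × 17 = 33660.
Laps for period 180: 33660 / 180 = 187.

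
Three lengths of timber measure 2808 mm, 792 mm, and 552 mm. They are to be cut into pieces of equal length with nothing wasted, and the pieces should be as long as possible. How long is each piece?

24 mm

The greatest length dividing all of 2808, 792, and 552 is their gcd.
2808 = 2^3 × 3^3 × 13
792 = 2^3 × 3^2 × 11
552 = 2^3 × 3 × 23
gcd(2808, 792, 552) = 2^3 × 3 = 24.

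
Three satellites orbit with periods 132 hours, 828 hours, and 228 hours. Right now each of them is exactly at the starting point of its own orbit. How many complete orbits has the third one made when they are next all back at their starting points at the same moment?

They are all back at their starting positions together after one LCM of the periods.
132 = 2^2 × 3 × 11
828 = 2^2 × 3^2 × 23
228 = 2^2 × 3 × 19
LCM(132, 828, 228) = 2^2 × 3^2 × 11 × 19 × 23 = 173052.
Orbits for period 228: 173052 / 228 = 759.

759 orbits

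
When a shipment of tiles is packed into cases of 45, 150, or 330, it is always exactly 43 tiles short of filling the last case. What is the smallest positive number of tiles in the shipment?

4907

Being 43 short of a full case of size k means N ≡ −43 (mod k), i.e. N + 43 is a multiple of each size.
45 = 3^2 × 5
150 = 2 × 3 × 5^2
330 = 2 × 3 × 5 × 11
LCM(45, 150, 330) = 2 × 3^2 × 5^2 × 11 = 4950.
Smallest positive N is 4950 − 43 = 4907.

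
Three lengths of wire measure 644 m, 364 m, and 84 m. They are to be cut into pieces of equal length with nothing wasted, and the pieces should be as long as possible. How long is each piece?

28 m

The greatest length dividing all of 644, 364, and 84 is their gcd.
644 = 2^2 × 7 × 23
364 = 2^2 × 7 × 13
84 = 2^2 × 3 × 7
gcd(644, 364, 84) = 2^2 × 7 = 28.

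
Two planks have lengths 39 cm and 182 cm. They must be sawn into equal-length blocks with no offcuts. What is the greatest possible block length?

The block length must divide every plank, so the greatest is gcd(39, 182).
39 = 3 × 13
182 = 2 × 7 × 13
gcd(39, 182) = 13.

13 cm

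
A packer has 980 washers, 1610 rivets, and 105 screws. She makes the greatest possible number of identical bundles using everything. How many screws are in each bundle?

Number of bundles = gcd(980, 1610, 105).
980 = 2^2 × 5 × 7^2
1610 = 2 × 5 × 7 × 23
105 = 3 × 5 × 7
gcd(980, 1610, 105) = 5 × 7 = 35.
screws per bundle = 105 / 35 = 3.

3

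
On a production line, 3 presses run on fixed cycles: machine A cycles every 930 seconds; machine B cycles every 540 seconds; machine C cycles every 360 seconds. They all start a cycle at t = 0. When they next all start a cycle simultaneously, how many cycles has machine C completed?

All finish a whole number of cycles simultaneously at t = LCM of the periods.
930 = 2 × 3 × 5 × 31
540 = 2^2 × 3^3 × 5
360 = 2^3 × 3^2 × 5
LCM(930, 540, 360) = 2^3 × 3^3 × 5 × 31 = 33480.
Cycles for period 360: 33480 / 360 = 93.

93 cycles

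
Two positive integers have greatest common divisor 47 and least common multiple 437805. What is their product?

20576835

For any two positive integers, gcd × lcm = product = 47 × 437805 = 20576835.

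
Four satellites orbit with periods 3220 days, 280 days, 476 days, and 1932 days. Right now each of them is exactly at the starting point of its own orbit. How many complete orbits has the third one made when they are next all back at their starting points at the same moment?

690 orbits

All finish a whole number of cycles simultaneously at t = LCM of the periods.
3220 = 2^2 × 5 × 7 × 23
280 = 2^3 × 5 × 7
476 = 2^2 × 7 × 17
1932 = 2^2 × 3 × 7 × 23
LCM(3220, 280, 476, 1932) = 2^3 × 3 × 5 × 7 × 17 × 23 = 328440.
Orbits for period 476: 328440 / 476 = 690.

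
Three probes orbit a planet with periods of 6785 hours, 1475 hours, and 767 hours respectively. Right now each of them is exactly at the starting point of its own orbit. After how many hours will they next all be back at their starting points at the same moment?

441025 hours

We need the least common multiple of the intervals.
6785 = 5 × 23 × 59
1475 = 5^2 × 59
767 = 13 × 59
LCM(6785, 1475, 767) = 5^2 × 13 × 23 × 59 = 441025.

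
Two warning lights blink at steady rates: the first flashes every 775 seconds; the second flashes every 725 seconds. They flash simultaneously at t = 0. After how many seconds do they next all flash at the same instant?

22475 seconds

The first simultaneous occurrence is after LCM of the individual periods.
775 = 5^2 × 31
725 = 5^2 × 29
LCM(775, 725) = 5^2 × 29 × 31 = 22475.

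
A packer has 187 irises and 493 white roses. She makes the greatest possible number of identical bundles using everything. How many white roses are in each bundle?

29

Number of bundles = gcd(187, 493).
187 = 11 × 17
493 = 17 × 29
gcd(187, 493) = 17.
white roses per bundle = 493 / 17 = 29.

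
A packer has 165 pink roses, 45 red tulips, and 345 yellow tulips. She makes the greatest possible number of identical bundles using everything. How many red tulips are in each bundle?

Number of bundles = gcd(165, 45, 345).
165 = 3 × 5 × 11
45 = 3^2 × 5
345 = 3 × 5 × 23
gcd(165, 45, 345) = 3 × 5 = 15.
red tulips per bundle = 45 / 15 = 3.

3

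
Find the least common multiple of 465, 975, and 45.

465 = 3 × 5 × 31
975 = 3 × 5^2 × 13
45 = 3^2 × 5
LCM(465, 975, 45) = 3^2 × 5^2 × 13 × 31 = 90675.

90675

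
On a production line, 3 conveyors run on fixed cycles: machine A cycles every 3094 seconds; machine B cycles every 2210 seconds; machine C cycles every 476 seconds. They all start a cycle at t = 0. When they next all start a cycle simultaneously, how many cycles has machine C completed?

They are all back at their starting positions together after one LCM of the periods.
3094 = 2 × 7 × 13 × 17
2210 = 2 × 5 × 13 × 17
476 = 2^2 × 7 × 17
LCM(3094, 2210, 476) = 2^2 × 5 × 7 × 13 × 17 = 30940.
Cycles for period 476: 30940 / 476 = 65.

65 cycles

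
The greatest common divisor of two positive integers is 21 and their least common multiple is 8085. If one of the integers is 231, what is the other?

735

For two integers, gcd × lcm = product, so the other is (21 × 8085) / 231 = 169785 / 231 = 735.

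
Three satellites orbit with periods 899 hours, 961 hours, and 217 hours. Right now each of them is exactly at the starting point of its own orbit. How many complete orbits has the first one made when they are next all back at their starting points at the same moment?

217 orbits

The first common completion time is the LCM of the periods.
899 = 29 × 31
961 = 31^2
217 = 7 × 31
LCM(899, 961, 217) = 7 × 29 × 31^2 = 195083.
Orbits for period 899: 195083 / 899 = 217.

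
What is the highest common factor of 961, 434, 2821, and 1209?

31

961 = 31^2
434 = 2 × 7 × 31
2821 = 7 × 13 × 31
1209 = 3 × 13 × 31
gcd(961, 434, 2821, 1209) = 31.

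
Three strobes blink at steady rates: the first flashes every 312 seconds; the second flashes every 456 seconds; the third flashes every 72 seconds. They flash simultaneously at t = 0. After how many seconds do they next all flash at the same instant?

17784 seconds

The first simultaneous occurrence is after LCM of the individual periods.
312 = 2^3 × 3 × 13
456 = 2^3 × 3 × 19
72 = 2^3 × 3^2
LCM(312, 456, 72) = 2^3 × 3^2 × 13 × 19 = 17784.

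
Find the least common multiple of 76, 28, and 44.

76 = 2^2 × 19
28 = 2^2 × 7
44 = 2^2 × 11
LCM(76, 28, 44) = 2^2 × 7 × 11 × 19 = 5852.

5852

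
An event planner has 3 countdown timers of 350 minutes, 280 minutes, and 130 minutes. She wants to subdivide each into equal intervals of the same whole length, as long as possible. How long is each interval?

10 minutes

The interval must divide each timer length; the longest such is the gcd.
350 = 2 × 5^2 × 7
280 = 2^3 × 5 × 7
130 = 2 × 5 × 13
gcd(350, 280, 130) = 2 × 5 = 10.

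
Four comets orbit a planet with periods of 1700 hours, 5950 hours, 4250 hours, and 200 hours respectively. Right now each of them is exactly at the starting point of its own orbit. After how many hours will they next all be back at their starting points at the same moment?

The first simultaneous occurrence is after LCM of the individual periods.
1700 = 2^2 × 5^2 × 17
5950 = 2 × 5^2 × 7 × 17
4250 = 2 × 5^3 × 17
200 = 2^3 × 5^2
LCM(1700, 5950, 4250, 200) = 2^3 × 5^3 × 7 × 17 = 119000.

119000 hours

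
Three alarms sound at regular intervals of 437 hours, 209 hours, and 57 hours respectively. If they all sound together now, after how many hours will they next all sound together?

They coincide at every common multiple of the periods; the first is the LCM.
437 = 19 × 23
209 = 11 × 19
57 = 3 × 19
LCM(437, 209, 57) = 3 × 11 × 19 × 23 = 14421.

14421 hours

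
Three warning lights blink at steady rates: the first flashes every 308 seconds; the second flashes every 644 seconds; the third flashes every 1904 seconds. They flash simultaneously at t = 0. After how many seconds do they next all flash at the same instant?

481712 seconds

They coincide at every common multiple of the periods; the first is the LCM.
308 = 2^2 × 7 × 11
644 = 2^2 × 7 × 23
1904 = 2^4 × 7 × 17
LCM(308, 644, 1904) = 2^4 × 7 × 11 × 17 × 23 = 481712.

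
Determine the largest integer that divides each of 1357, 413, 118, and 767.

1357 = 23 × 59
413 = 7 × 59
118 = 2 × 59
767 = 13 × 59
gcd(1357, 413, 118, 767) = 59.

59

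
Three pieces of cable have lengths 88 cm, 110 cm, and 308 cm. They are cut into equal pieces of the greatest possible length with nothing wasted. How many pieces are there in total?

Piece length = gcd(88, 110, 308).
88 = 2^3 × 11
110 = 2 × 5 × 11
308 = 2^2 × 7 × 11
gcd(88, 110, 308) = 2 × 11 = 22.
Total pieces = 88/22 + 110/22 + 308/22 = 4 + 5 + 14 = 23.

23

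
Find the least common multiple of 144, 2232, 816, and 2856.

531216

144 = 2^4 × 3^2
2232 = 2^3 × 3^2 × 31
816 = 2^4 × 3 × 17
2856 = 2^3 × 3 × 7 × 17
LCM(144, 2232, 816, 2856) = 2^4 × 3^2 × 7 × 17 × 31 = 531216.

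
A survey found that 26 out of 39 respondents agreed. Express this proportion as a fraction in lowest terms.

2/3

26 = 2 × 13
39 = 3 × 13
gcd(26, 39) = 13.
Divide numerator and denominator by 13: 26/39 = 2/3.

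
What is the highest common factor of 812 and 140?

812 = 2^2 × 7 × 29
140 = 2^2 × 5 × 7
gcd(812, 140) = 2^2 × 7 = 28.

28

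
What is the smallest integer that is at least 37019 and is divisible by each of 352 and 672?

The integer must be a common multiple of 352 and 672, so a multiple of their LCM.
352 = 2^5 × 11
672 = 2^5 × 3 × 7
LCM(352, 672) = 2^5 × 3 × 7 × 11 = 7392.
Smallest multiple of 7392 that is ≥ 37019: ⌈37019/7392⌉ × 7392 = 6 × 7392 = 44352.

44352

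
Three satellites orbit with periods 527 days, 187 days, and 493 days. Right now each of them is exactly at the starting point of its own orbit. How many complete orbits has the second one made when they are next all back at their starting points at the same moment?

899 orbits

They are all back at their starting positions together after one LCM of the periods.
527 = 17 × 31
187 = 11 × 17
493 = 17 × 29
LCM(527, 187, 493) = 11 × 17 × 29 × 31 = 168113.
Orbits for period 187: 168113 / 187 = 899.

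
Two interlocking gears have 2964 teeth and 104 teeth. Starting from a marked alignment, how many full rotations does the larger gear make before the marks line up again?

They are all back at their starting positions together after one LCM of the periods.
2964 = 2^2 × 3 × 13 × 19
104 = 2^3 × 13
LCM(2964, 104) = 2^3 × 3 × 13 × 19 = 5928.
Rotations for period 2964: 5928 / 2964 = 2.

2 rotations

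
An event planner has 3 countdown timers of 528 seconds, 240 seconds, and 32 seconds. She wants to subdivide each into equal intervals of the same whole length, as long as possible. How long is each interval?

16 seconds

The interval must divide each timer length; the longest such is the gcd.
528 = 2^4 × 3 × 11
240 = 2^4 × 3 × 5
32 = 2^5
gcd(528, 240, 32) = 2^4 = 16.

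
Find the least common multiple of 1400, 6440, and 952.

1400 = 2^3 × 5^2 × 7
6440 = 2^3 × 5 × 7 × 23
952 = 2^3 × 7 × 17
LCM(1400, 6440, 952) = 2^3 × 5^2 × 7 × 17 × 23 = 547400.

547400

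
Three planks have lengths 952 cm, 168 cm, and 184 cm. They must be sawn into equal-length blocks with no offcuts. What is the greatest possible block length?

This is the greatest common divisor of 952, 168, and 184.
952 = 2^3 × 7 × 17
168 = 2^3 × 3 × 7
184 = 2^3 × 23
gcd(952, 168, 184) = 2^3 = 8.

8 cm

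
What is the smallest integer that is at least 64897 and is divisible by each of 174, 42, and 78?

79170

The integer must be a common multiple of 174, 42, and 78, so a multiple of their LCM.
174 = 2 × 3 × 29
42 = 2 × 3 × 7
78 = 2 × 3 × 13
LCM(174, 42, 78) = 2 × 3 × 7 × 13 × 29 = 15834.
Smallest multiple of 15834 that is ≥ 64897: ⌈64897/15834⌉ × 15834 = 5 × 15834 = 79170.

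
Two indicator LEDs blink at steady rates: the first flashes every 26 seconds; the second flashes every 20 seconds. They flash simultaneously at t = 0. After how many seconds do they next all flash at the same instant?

We need the least common multiple of the intervals.
26 = 2 × 13
20 = 2^2 × 5
LCM(26, 20) = 2^2 × 5 × 13 = 260.

260 seconds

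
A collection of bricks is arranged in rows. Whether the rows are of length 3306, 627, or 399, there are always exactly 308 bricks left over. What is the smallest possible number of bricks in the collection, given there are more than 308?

254870

N − 308 must be a common multiple of 3306, 627, and 399.
3306 = 2 × 3 × 19 × 29
627 = 3 × 11 × 19
399 = 3 × 7 × 19
LCM(3306, 627, 399) = 2 × 3 × 7 × 11 × 19 × 29 = 254562.
Smallest N > 308 is LCM + 308 = 254562 + 308 = 254870.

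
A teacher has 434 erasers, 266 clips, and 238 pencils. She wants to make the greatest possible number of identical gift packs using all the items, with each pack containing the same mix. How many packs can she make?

14 packs

The pack count must divide each quantity, so the greatest is gcd(434, 266, 238).
434 = 2 × 7 × 31
266 = 2 × 7 × 19
238 = 2 × 7 × 17
gcd(434, 266, 238) = 2 × 7 = 14.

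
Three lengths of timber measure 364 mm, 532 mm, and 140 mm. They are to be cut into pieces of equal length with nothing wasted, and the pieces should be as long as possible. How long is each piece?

28 mm

The greatest length dividing all of 364, 532, and 140 is their gcd.
364 = 2^2 × 7 × 13
532 = 2^2 × 7 × 19
140 = 2^2 × 5 × 7
gcd(364, 532, 140) = 2^2 × 7 = 28.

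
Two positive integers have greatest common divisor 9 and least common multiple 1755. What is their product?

15795

For any two positive integers, gcd × lcm = product = 9 × 1755 = 15795.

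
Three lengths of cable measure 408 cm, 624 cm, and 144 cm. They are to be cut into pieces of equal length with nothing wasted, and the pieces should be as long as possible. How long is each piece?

24 cm

The greatest length dividing all of 408, 624, and 144 is their gcd.
408 = 2^3 × 3 × 17
624 = 2^4 × 3 × 13
144 = 2^4 × 3^2
gcd(408, 624, 144) = 2^3 × 3 = 24.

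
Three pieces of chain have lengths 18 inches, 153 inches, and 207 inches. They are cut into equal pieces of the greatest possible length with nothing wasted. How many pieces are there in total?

42

Piece length = gcd(18, 153, 207).
18 = 2 × 3^2
153 = 3^2 × 17
207 = 3^2 × 23
gcd(18, 153, 207) = 3^2 = 9.
Total pieces = 18/9 + 153/9 + 207/9 = 2 + 17 + 23 = 42.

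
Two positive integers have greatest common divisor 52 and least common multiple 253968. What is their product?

13206336

For any two positive integers, gcd × lcm = product = 52 × 253968 = 13206336.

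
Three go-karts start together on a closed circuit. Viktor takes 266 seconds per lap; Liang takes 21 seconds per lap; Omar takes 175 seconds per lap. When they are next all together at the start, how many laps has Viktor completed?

75 laps

All finish a whole number of cycles simultaneously at t = LCM of the periods.
266 = 2 × 7 × 19
21 = 3 × 7
175 = 5^2 × 7
LCM(266, 21, 175) = 2 × 3 × 5^2 × 7 × 19 = 19950.
Laps for period 266: 19950 / 266 = 75.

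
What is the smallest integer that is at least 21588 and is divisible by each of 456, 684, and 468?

The integer must be a common multiple of 456, 684, and 468, so a multiple of their LCM.
456 = 2^3 × 3 × 19
684 = 2^2 × 3^2 × 19
468 = 2^2 × 3^2 × 13
LCM(456, 684, 468) = 2^3 × 3^2 × 13 × 19 = 17784.
Smallest multiple of 17784 that is ≥ 21588: ⌈21588/17784⌉ × 17784 = 2 × 17784 = 35568.

35568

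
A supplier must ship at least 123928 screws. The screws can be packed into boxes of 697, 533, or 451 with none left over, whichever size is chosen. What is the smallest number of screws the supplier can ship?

The number of screws must be a common multiple of 697, 533, and 451, so a multiple of their LCM.
697 = 17 × 41
533 = 13 × 41
451 = 11 × 41
LCM(697, 533, 451) = 11 × 13 × 17 × 41 = 99671.
Smallest multiple of 99671 that is ≥ 123928: ⌈123928/99671⌉ × 99671 = 2 × 99671 = 199342.

199342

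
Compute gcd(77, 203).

77 = 7 × 11
203 = 7 × 29
gcd(77, 203) = 7.

7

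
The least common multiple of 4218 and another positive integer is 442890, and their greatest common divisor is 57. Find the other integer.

gcd × lcm = product of the two integers, so the other integer is (57 × 442890) / 4218 = 5985.

5985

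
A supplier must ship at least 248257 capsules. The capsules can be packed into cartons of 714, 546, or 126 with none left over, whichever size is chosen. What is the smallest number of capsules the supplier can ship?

250614

The number of capsules must be a common multiple of 714, 546, and 126, so a multiple of their LCM.
714 = 2 × 3 × 7 × 17
546 = 2 × 3 × 7 × 13
126 = 2 × 3^2 × 7
LCM(714, 546, 126) = 2 × 3^2 × 7 × 13 × 17 = 27846.
Smallest multiple of 27846 that is ≥ 248257: ⌈248257/27846⌉ × 27846 = 9 × 27846 = 250614.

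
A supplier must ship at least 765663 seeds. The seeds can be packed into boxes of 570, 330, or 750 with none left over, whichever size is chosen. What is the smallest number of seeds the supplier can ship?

The number of seeds must be a common multiple of 570, 330, and 750, so a multiple of their LCM.
570 = 2 × 3 × 5 × 19
330 = 2 × 3 × 5 × 11
750 = 2 × 3 × 5^3
LCM(570, 330, 750) = 2 × 3 × 5^3 × 11 × 19 = 156750.
Smallest multiple of 156750 that is ≥ 765663: ⌈765663/156750⌉ × 156750 = 5 × 156750 = 783750.

783750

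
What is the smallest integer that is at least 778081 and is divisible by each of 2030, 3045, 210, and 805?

The integer must be a common multiple of 2030, 3045, 210, and 805, so a multiple of their LCM.
2030 = 2 × 5 × 7 × 29
3045 = 3 × 5 × 7 × 29
210 = 2 × 3 × 5 × 7
805 = 5 × 7 × 23
LCM(2030, 3045, 210, 805) = 2 × 3 × 5 × 7 × 23 × 29 = 140070.
Smallest multiple of 140070 that is ≥ 778081: ⌈778081/140070⌉ × 140070 = 6 × 140070 = 840420.

840420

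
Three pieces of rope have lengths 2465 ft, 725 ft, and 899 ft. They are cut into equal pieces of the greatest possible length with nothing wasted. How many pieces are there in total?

Piece length = gcd(2465, 725, 899).
2465 = 5 × 17 × 29
725 = 5^2 × 29
899 = 29 × 31
gcd(2465, 725, 899) = 29.
Total pieces = 2465/29 + 725/29 + 899/29 = 85 + 25 + 31 = 141.

141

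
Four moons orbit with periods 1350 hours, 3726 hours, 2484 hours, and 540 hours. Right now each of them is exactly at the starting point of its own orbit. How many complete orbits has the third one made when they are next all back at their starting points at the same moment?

75 orbits

All finish a whole number of cycles simultaneously at t = LCM of the periods.
1350 = 2 × 3^3 × 5^2
3726 = 2 × 3^4 × 23
2484 = 2^2 × 3^3 × 23
540 = 2^2 × 3^3 × 5
LCM(1350, 3726, 2484, 540) = 2^2 × 3^4 × 5^2 × 23 = 186300.
Orbits for period 2484: 186300 / 2484 = 75.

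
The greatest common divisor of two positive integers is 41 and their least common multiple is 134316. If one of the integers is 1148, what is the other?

4797

For two integers, gcd × lcm = product, so the other is (41 × 134316) / 1148 = 5506956 / 1148 = 4797.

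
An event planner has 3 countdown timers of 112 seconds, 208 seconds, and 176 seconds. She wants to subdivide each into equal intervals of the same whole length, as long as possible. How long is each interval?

16 seconds

The interval must divide each timer length; the longest such is the gcd.
112 = 2^4 × 7
208 = 2^4 × 13
176 = 2^4 × 11
gcd(112, 208, 176) = 2^4 = 16.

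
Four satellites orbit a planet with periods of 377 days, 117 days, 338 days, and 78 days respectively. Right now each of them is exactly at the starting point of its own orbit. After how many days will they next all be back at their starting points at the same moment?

They coincide at every common multiple of the periods; the first is the LCM.
377 = 13 × 29
117 = 3^2 × 13
338 = 2 × 13^2
78 = 2 × 3 × 13
LCM(377, 117, 338, 78) = 2 × 3^2 × 13^2 × 29 = 88218.

88218 days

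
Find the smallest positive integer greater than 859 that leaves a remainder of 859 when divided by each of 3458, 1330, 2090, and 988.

381239

N − 859 must be a common multiple of 3458, 1330, 2090, and 988.
3458 = 2 × 7 × 13 × 19
1330 = 2 × 5 × 7 × 19
2090 = 2 × 5 × 11 × 19
988 = 2^2 × 13 × 19
LCM(3458, 1330, 2090, 988) = 2^2 × 5 × 7 × 11 × 13 × 19 = 380380.
Smallest N > 859 is LCM + 859 = 380380 + 859 = 381239.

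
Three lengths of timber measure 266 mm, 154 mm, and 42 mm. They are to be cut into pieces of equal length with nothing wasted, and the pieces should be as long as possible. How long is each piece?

14 mm

The greatest length dividing all of 266, 154, and 42 is their gcd.
266 = 2 × 7 × 19
154 = 2 × 7 × 11
42 = 2 × 3 × 7
gcd(266, 154, 42) = 2 × 7 = 14.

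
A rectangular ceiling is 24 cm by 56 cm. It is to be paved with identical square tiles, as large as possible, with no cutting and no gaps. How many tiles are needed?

Tile side = gcd(24, 56).
24 = 2^3 × 3
56 = 2^3 × 7
gcd(24, 56) = 2^3 = 8.
Tiles: (24/8) × (56/8) = 3 × 7 = 21.

21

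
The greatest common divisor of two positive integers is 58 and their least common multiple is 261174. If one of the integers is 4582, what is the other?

3306

For two integers, gcd × lcm = product, so the other is (58 × 261174) / 4582 = 15148092 / 4582 = 3306.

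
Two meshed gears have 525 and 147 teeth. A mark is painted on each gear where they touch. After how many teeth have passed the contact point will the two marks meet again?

3675 teeth

They coincide at every common multiple of the periods; the first is the LCM.
525 = 3 × 5^2 × 7
147 = 3 × 7^2
LCM(525, 147) = 3 × 5^2 × 7^2 = 3675.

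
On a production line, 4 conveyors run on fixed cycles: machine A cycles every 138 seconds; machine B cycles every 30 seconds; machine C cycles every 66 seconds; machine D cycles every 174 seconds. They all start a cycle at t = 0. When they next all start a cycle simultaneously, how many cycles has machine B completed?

The first common completion time is the LCM of the periods.
138 = 2 × 3 × 23
30 = 2 × 3 × 5
66 = 2 × 3 × 11
174 = 2 × 3 × 29
LCM(138, 30, 66, 174) = 2 × 3 × 5 × 11 × 23 × 29 = 220110.
Cycles for period 30: 220110 / 30 = 7337.

7337 cycles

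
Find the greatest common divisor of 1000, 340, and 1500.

1000 = 2^3 × 5^3
340 = 2^2 × 5 × 17
1500 = 2^2 × 3 × 5^3
gcd(1000, 340, 1500) = 2^2 × 5 = 20.

20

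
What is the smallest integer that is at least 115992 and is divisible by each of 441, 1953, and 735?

The integer must be a common multiple of 441, 1953, and 735, so a multiple of their LCM.
441 = 3^2 × 7^2
1953 = 3^2 × 7 × 31
735 = 3 × 5 × 7^2
LCM(441, 1953, 735) = 3^2 × 5 × 7^2 × 31 = 68355.
Smallest multiple of 68355 that is ≥ 115992: ⌈115992/68355⌉ × 68355 = 2 × 68355 = 136710.

136710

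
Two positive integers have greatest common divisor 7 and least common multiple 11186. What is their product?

For any two positive integers, gcd × lcm = product = 7 × 11186 = 78302.

78302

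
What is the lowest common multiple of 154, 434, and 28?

154 = 2 × 7 × 11
434 = 2 × 7 × 31
28 = 2^2 × 7
LCM(154, 434, 28) = 2^2 × 7 × 11 × 31 = 9548.

9548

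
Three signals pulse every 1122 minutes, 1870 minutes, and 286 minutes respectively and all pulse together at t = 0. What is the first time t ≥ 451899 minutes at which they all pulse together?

510510 minutes

Joint pulses occur at multiples of LCM(1122, 1870, 286).
1122 = 2 × 3 × 11 × 17
1870 = 2 × 5 × 11 × 17
286 = 2 × 11 × 13
LCM(1122, 1870, 286) = 2 × 3 × 5 × 11 × 13 × 17 = 72930.
Smallest multiple of 72930 that is ≥ 451899: ⌈451899/72930⌉ × 72930 = 7 × 72930 = 510510.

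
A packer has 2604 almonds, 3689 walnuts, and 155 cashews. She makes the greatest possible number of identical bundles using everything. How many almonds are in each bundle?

Number of bundles = gcd(2604, 3689, 155).
2604 = 2^2 × 3 × 7 × 31
3689 = 7 × 17 × 31
155 = 5 × 31
gcd(2604, 3689, 155) = 31.
almonds per bundle = 2604 / 31 = 84.

84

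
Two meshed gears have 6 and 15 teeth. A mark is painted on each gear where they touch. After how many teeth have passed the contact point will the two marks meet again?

30 teeth

They coincide at every common multiple of the periods; the first is the LCM.
6 = 2 × 3
15 = 3 × 5
LCM(6, 15) = 2 × 3 × 5 = 30.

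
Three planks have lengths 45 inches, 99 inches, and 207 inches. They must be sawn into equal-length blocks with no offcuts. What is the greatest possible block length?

9 inches

The block length must divide every plank, so the greatest is gcd(45, 99, 207).
45 = 3^2 × 5
99 = 3^2 × 11
207 = 3^2 × 23
gcd(45, 99, 207) = 3^2 = 9.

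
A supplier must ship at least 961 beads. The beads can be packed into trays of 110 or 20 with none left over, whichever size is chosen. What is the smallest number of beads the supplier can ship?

The number of beads must be a common multiple of 110 and 20, so a multiple of their LCM.
110 = 2 × 5 × 11
20 = 2^2 × 5
LCM(110, 20) = 2^2 × 5 × 11 = 220.
Smallest multiple of 220 that is ≥ 961: ⌈961/220⌉ × 220 = 5 × 220 = 1100.

1100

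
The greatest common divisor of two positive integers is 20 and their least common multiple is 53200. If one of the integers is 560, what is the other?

1900

For two integers, gcd × lcm = product, so the other is (20 × 53200) / 560 = 1064000 / 560 = 1900.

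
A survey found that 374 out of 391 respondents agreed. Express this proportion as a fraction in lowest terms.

374 = 2 × 11 × 17
391 = 17 × 23
gcd(374, 391) = 17.
Divide numerator and denominator by 17: 374/391 = 22/23.

22/23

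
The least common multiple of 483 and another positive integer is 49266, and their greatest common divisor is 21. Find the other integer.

2142

gcd × lcm = product of the two integers, so the other integer is (21 × 49266) / 483 = 2142.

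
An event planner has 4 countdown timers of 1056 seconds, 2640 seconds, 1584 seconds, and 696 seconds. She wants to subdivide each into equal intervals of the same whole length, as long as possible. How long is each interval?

24 seconds

The interval must divide each timer length; the longest such is the gcd.
1056 = 2^5 × 3 × 11
2640 = 2^4 × 3 × 5 × 11
1584 = 2^4 × 3^2 × 11
696 = 2^3 × 3 × 29
gcd(1056, 2640, 1584, 696) = 2^3 × 3 = 24.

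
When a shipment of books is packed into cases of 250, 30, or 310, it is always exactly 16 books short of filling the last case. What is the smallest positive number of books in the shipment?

Being 16 short of a full case of size k means N ≡ −16 (mod k), i.e. N + 16 is a multiple of each size.
250 = 2 × 5^3
30 = 2 × 3 × 5
310 = 2 × 5 × 31
LCM(250, 30, 310) = 2 × 3 × 5^3 × 31 = 23250.
Smallest positive N is 23250 − 16 = 23234.

23234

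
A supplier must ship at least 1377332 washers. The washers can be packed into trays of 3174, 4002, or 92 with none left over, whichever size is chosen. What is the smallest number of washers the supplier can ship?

1472736

The number of washers must be a common multiple of 3174, 4002, and 92, so a multiple of their LCM.
3174 = 2 × 3 × 23^2
4002 = 2 × 3 × 23 × 29
92 = 2^2 × 23
LCM(3174, 4002, 92) = 2^2 × 3 × 23^2 × 29 = 184092.
Smallest multiple of 184092 that is ≥ 1377332: ⌈1377332/184092⌉ × 184092 = 8 × 184092 = 1472736.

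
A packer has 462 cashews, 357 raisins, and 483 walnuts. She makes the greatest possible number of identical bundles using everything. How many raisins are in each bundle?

Number of bundles = gcd(462, 357, 483).
462 = 2 × 3 × 7 × 11
357 = 3 × 7 × 17
483 = 3 × 7 × 23
gcd(462, 357, 483) = 3 × 7 = 21.
raisins per bundle = 357 / 21 = 17.

17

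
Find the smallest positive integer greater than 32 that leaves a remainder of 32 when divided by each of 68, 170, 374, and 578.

63612

N − 32 must be a common multiple of 68, 170, 374, and 578.
68 = 2^2 × 17
170 = 2 × 5 × 17
374 = 2 × 11 × 17
578 = 2 × 17^2
LCM(68, 170, 374, 578) = 2^2 × 5 × 11 × 17^2 = 63580.
Smallest N > 32 is LCM + 32 = 63580 + 32 = 63612.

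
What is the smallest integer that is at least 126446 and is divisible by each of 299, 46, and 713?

129766

The integer must be a common multiple of 299, 46, and 713, so a multiple of their LCM.
299 = 13 × 23
46 = 2 × 23
713 = 23 × 31
LCM(299, 46, 713) = 2 × 13 × 23 × 31 = 18538.
Smallest multiple of 18538 that is ≥ 126446: ⌈126446/18538⌉ × 18538 = 7 × 18538 = 129766.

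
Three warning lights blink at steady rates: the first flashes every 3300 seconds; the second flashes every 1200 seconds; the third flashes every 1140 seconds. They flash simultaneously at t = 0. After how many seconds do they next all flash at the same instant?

The first simultaneous occurrence is after LCM of the individual periods.
3300 = 2^2 × 3 × 5^2 × 11
1200 = 2^4 × 3 × 5^2
1140 = 2^2 × 3 × 5 × 19
LCM(3300, 1200, 1140) = 2^4 × 3 × 5^2 × 11 × 19 = 250800.

250800 seconds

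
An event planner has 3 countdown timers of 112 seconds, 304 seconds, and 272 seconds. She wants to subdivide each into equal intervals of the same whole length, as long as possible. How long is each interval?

16 seconds

The interval must divide each timer length; the longest such is the gcd.
112 = 2^4 × 7
304 = 2^4 × 19
272 = 2^4 × 17
gcd(112, 304, 272) = 2^4 = 16.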